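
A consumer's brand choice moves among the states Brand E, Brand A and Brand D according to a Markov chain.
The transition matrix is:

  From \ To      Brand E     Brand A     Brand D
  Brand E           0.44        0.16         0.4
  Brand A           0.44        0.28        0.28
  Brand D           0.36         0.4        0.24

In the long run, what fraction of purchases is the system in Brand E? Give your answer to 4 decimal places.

0.4146

Let the stationary distribution be π with π = πP and π_1 + π_2 + π_3 = 1.
π_1 = 0.44·π_1 + 0.44·π_2 + 0.36·π_3
π_2 = 0.16·π_1 + 0.28·π_2 + 0.4·π_3
Solving with the normalization constraint gives π = (0.4146, 0.2683, 0.3171).
So the stationary probability of Brand E is 0.4146.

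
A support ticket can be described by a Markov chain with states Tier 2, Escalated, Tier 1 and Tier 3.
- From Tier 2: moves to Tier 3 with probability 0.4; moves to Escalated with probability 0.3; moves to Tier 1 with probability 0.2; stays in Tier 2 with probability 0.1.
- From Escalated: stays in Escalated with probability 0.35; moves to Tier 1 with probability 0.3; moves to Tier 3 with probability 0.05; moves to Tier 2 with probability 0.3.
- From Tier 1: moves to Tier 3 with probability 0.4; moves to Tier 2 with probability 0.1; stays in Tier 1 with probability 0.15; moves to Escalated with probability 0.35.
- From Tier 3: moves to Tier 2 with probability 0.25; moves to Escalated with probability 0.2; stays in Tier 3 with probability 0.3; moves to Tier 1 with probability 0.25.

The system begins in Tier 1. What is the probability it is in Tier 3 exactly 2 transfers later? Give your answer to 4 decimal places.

Propagate the distribution vector 2 transfers from Tier 1.
After 0 transfers: (0.0000, 0.0000, 1.0000, 0.0000)
After 1 transfer: (0.1000, 0.3500, 0.1500, 0.4000)
After 2 transfers: (0.2300, 0.2850, 0.2475, 0.2375)
P(in Tier 3 after 2 transfers) = 0.2375

0.2375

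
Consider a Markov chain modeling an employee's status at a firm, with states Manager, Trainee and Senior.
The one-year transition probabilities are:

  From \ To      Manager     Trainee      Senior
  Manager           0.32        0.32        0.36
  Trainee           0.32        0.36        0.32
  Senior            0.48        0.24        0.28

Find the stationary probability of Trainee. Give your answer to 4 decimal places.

0.3065

Let the stationary distribution be π with π = πP and π_1 + π_2 + π_3 = 1.
π_1 = 0.32·π_1 + 0.32·π_2 + 0.48·π_3
π_2 = 0.32·π_1 + 0.36·π_2 + 0.24·π_3
Solving with the normalization constraint gives π = (0.3715, 0.3065, 0.3220).
So the stationary probability of Trainee is 0.3065.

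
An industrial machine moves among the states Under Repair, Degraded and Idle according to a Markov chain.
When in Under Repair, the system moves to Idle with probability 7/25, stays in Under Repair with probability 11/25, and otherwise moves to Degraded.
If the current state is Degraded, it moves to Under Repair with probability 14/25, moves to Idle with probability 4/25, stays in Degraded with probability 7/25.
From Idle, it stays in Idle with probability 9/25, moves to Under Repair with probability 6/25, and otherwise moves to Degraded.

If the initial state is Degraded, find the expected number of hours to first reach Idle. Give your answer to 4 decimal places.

4.5455

Let t(s) be the expected number of hours to first reach Idle from state s, with t(Idle) = 0. Conditioning on the first hour:
t(Under Repair) = 1 + 0.44·t(Under Repair) + 0.28·t(Degraded)
t(Degraded) = 1 + 0.56·t(Under Repair) + 0.28·t(Degraded)
Solving: t(Under Repair) = 4.0584, t(Degraded) = 4.5455.
Expected hours from Degraded to Idle: 4.5455.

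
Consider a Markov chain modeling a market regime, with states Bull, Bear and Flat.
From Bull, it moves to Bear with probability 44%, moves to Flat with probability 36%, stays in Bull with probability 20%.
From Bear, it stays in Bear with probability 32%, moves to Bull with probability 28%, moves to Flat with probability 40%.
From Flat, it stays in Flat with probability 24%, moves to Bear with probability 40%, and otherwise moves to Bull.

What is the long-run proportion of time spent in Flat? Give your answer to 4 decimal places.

0.3350

Let the stationary distribution be π with π = πP and π_1 + π_2 + π_3 = 1.
π_1 = 0.2·π_1 + 0.28·π_2 + 0.36·π_3
π_2 = 0.44·π_1 + 0.32·π_2 + 0.4·π_3
Solving with the normalization constraint gives π = (0.2841, 0.3809, 0.3350).
So the stationary probability of Flat is 0.3350.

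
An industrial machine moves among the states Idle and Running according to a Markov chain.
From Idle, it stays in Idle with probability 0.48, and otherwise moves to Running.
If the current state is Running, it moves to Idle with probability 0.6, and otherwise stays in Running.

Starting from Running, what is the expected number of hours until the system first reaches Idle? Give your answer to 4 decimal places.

1.6667

Let t(s) be the expected number of hours to first reach Idle from state s, with t(Idle) = 0. Conditioning on the first hour:
t(Running) = 1 + 0.4·t(Running)
Solving: t(Running) = 1.6667.
Expected hours from Running to Idle: 1.6667.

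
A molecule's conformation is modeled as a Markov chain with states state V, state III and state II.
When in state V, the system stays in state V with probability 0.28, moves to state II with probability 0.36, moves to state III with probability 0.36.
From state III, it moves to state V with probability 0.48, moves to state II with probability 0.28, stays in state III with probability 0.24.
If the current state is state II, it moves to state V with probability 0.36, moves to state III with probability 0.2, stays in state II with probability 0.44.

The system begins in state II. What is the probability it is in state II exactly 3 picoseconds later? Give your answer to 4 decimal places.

0.3691

Propagate the distribution vector 3 picoseconds from state II.
After 0 picoseconds: (0.0000, 0.0000, 1.0000)
After 1 picosecond: (0.3600, 0.2000, 0.4400)
After 2 picoseconds: (0.3552, 0.2656, 0.3792)
After 3 picoseconds: (0.3635, 0.2675, 0.3691)
P(in state II after 3 picoseconds) = 0.3691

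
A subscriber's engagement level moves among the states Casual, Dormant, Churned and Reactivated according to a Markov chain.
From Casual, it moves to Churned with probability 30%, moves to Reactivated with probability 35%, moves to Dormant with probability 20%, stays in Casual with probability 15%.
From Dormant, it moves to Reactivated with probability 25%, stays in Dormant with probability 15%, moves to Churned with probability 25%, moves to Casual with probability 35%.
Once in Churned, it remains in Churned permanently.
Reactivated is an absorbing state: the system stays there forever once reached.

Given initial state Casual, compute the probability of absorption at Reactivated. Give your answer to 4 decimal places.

Let h(s) be the probability of absorption at Reactivated starting from transient state s. Then h(Reactivated) = 1 and h(Churned) = 0. By first-step analysis:
h(Casual) = 0.15·h(Casual) + 0.2·h(Dormant) + 0.3·0 + 0.35·1
h(Dormant) = 0.35·h(Casual) + 0.15·h(Dormant) + 0.25·0 + 0.25·1
Solving: h(Casual) = 0.5326, h(Dormant) = 0.5134.
Starting from Casual, the probability is 0.5326.

0.5326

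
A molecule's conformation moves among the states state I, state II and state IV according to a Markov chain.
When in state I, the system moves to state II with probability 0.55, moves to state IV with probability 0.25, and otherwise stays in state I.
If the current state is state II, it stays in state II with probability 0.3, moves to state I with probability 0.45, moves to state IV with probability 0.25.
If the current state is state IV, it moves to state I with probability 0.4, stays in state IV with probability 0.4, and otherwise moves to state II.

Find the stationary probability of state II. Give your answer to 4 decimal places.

0.3576

Let the stationary distribution be π with π = πP and π_1 + π_2 + π_3 = 1.
π_1 = 0.2·π_1 + 0.45·π_2 + 0.4·π_3
π_2 = 0.55·π_1 + 0.3·π_2 + 0.2·π_3
Solving with the normalization constraint gives π = (0.3482, 0.3576, 0.2941).
So the stationary probability of state II is 0.3576.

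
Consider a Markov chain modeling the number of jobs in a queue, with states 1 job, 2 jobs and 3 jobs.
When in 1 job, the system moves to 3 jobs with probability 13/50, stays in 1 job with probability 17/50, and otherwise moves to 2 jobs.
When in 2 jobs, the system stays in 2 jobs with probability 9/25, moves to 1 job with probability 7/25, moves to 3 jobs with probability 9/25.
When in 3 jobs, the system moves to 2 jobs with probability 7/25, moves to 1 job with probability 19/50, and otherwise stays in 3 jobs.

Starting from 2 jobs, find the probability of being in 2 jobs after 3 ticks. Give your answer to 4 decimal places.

0.3473

Propagate the distribution vector 3 ticks from 2 jobs.
After 0 ticks: (0.0000, 1.0000, 0.0000)
After 1 tick: (0.2800, 0.3600, 0.3600)
After 2 ticks: (0.3328, 0.3424, 0.3248)
After 3 ticks: (0.3324, 0.3473, 0.3202)
P(in 2 jobs after 3 ticks) = 0.3473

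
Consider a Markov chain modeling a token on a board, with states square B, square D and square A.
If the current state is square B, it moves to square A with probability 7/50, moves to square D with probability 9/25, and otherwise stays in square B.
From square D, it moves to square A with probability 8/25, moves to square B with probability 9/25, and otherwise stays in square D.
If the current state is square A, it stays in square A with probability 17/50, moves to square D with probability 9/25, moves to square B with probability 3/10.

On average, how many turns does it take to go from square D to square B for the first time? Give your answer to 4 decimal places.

Let t(s) be the expected number of turns to first reach square B from state s, with t(square B) = 0. Conditioning on the first turn:
t(square D) = 1 + 0.32·t(square D) + 0.32·t(square A)
t(square A) = 1 + 0.36·t(square D) + 0.34·t(square A)
Solving: t(square D) = 2.9376, t(square A) = 3.1175.
Expected turns from square D to square B: 2.9376.

2.9376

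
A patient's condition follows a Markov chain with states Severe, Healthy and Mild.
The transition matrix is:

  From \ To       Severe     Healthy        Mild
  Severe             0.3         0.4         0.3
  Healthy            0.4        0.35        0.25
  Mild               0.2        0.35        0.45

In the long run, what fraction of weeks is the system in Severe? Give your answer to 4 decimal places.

0.3034

Let the stationary distribution be π with π = πP and π_1 + π_2 + π_3 = 1.
π_1 = 0.3·π_1 + 0.4·π_2 + 0.2·π_3
π_2 = 0.4·π_1 + 0.35·π_2 + 0.35·π_3
Solving with the normalization constraint gives π = (0.3034, 0.3652, 0.3315).
So the stationary probability of Severe is 0.3034.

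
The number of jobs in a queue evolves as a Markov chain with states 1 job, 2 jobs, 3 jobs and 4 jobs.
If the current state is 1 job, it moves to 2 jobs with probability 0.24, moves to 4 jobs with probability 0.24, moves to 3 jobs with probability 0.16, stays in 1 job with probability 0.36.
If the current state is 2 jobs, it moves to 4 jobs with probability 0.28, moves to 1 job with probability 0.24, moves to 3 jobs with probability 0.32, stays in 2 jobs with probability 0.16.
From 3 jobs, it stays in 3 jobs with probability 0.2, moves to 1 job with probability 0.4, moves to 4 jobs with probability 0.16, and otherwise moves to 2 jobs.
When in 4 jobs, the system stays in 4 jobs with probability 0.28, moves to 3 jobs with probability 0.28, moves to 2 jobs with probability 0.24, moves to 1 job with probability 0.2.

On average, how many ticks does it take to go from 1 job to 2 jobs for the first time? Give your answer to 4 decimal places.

4.1667

Let t(s) be the expected number of ticks to first reach 2 jobs from state s, with t(2 jobs) = 0. Conditioning on the first tick:
t(1 job) = 1 + 0.36·t(1 job) + 0.16·t(3 jobs) + 0.24·t(4 jobs)
t(3 jobs) = 1 + 0.4·t(1 job) + 0.2·t(3 jobs) + 0.16·t(4 jobs)
t(4 jobs) = 1 + 0.2·t(1 job) + 0.28·t(3 jobs) + 0.28·t(4 jobs)
Solving: t(1 job) = 4.1667, t(3 jobs) = 4.1667, t(4 jobs) = 4.1667.
Expected ticks from 1 job to 2 jobs: 4.1667.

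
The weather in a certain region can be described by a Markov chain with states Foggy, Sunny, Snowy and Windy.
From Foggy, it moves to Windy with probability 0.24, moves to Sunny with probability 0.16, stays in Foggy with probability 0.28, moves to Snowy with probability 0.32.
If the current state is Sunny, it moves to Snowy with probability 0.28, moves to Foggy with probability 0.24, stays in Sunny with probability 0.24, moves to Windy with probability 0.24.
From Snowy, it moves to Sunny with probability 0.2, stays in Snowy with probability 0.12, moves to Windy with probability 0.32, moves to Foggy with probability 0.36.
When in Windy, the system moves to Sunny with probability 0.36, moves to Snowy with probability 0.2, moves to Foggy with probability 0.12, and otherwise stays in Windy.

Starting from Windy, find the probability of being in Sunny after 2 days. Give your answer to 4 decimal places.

0.2608

Propagate the distribution vector 2 days from Windy.
After 0 days: (0.0000, 0.0000, 0.0000, 1.0000)
After 1 day: (0.1200, 0.3600, 0.2000, 0.3200)
After 2 days: (0.2304, 0.2608, 0.2272, 0.2816)
P(in Sunny after 2 days) = 0.2608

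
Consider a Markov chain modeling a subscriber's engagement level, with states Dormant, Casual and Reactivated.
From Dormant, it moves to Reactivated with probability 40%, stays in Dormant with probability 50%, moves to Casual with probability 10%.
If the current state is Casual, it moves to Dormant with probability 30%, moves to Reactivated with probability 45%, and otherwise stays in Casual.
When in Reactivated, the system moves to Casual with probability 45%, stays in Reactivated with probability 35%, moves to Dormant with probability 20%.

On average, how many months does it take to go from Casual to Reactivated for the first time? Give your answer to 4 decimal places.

2.3188

Let t(s) be the expected number of months to first reach Reactivated from state s, with t(Reactivated) = 0. Conditioning on the first month:
t(Dormant) = 1 + 0.5·t(Dormant) + 0.1·t(Casual)
t(Casual) = 1 + 0.3·t(Dormant) + 0.25·t(Casual)
Solving: t(Dormant) = 2.4638, t(Casual) = 2.3188.
Expected months from Casual to Reactivated: 2.3188.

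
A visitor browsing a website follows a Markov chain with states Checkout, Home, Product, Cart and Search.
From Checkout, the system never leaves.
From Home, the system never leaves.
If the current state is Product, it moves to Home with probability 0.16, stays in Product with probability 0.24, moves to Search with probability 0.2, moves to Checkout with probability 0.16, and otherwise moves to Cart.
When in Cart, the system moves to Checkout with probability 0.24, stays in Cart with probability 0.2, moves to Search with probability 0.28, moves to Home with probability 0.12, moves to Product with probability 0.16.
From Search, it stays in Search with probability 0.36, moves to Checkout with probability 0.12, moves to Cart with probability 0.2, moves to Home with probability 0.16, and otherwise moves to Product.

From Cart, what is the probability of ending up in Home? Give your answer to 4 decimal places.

0.4199

Let h(s) be the probability of absorption at Home starting from transient state s. Then h(Home) = 1 and h(Checkout) = 0. By first-step analysis:
h(Product) = 0.16·0 + 0.16·1 + 0.24·h(Product) + 0.24·h(Cart) + 0.2·h(Search)
h(Cart) = 0.24·0 + 0.12·1 + 0.16·h(Product) + 0.2·h(Cart) + 0.28·h(Search)
h(Search) = 0.12·0 + 0.16·1 + 0.16·h(Product) + 0.2·h(Cart) + 0.36·h(Search)
Solving: h(Product) = 0.4747, h(Cart) = 0.4199, h(Search) = 0.4999.
Starting from Cart, the probability is 0.4199.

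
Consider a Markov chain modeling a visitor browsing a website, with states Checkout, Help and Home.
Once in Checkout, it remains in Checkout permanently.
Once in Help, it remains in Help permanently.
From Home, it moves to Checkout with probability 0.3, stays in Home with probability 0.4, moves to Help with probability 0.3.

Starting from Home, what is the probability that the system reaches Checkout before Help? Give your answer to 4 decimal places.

Let h(s) be the probability of absorption at Checkout starting from transient state s. Then h(Checkout) = 1 and h(Help) = 0. By first-step analysis:
h(Home) = 0.3·1 + 0.3·0 + 0.4·h(Home)
Solving: h(Home) = 0.5000.
Starting from Home, the probability is 0.5000.

0.5000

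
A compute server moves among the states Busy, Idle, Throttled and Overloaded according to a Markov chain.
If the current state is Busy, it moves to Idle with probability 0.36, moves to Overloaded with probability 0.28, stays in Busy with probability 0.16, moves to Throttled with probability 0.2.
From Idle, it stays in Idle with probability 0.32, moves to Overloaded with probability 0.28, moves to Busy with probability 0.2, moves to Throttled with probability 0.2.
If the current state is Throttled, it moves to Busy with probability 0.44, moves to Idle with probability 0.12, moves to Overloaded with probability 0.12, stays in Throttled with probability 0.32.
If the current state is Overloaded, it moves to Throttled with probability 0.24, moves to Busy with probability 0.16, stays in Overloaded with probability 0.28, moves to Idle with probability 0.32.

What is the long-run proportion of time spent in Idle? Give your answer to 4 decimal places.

0.2819

Let the stationary distribution be π with π = πP and π_1 + π_2 + π_3 + π_4 = 1.
π_1 = 0.16·π_1 + 0.2·π_2 + 0.44·π_3 + 0.16·π_4
π_2 = 0.36·π_1 + 0.32·π_2 + 0.12·π_3 + 0.32·π_4
π_3 = 0.2·π_1 + 0.2·π_2 + 0.32·π_3 + 0.24·π_4
Solving with the normalization constraint gives π = (0.2380, 0.2819, 0.2383, 0.2419).
So the stationary probability of Idle is 0.2819.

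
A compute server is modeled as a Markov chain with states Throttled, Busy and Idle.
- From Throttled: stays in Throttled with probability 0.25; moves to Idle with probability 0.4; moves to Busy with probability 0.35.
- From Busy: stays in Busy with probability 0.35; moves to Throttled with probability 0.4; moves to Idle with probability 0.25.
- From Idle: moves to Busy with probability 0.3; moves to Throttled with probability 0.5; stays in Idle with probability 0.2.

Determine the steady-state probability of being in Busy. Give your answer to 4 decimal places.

0.3354

Let the stationary distribution be π with π = πP and π_1 + π_2 + π_3 = 1.
π_1 = 0.25·π_1 + 0.4·π_2 + 0.5·π_3
π_2 = 0.35·π_1 + 0.35·π_2 + 0.3·π_3
Solving with the normalization constraint gives π = (0.3732, 0.3354, 0.2914).
So the stationary probability of Busy is 0.3354.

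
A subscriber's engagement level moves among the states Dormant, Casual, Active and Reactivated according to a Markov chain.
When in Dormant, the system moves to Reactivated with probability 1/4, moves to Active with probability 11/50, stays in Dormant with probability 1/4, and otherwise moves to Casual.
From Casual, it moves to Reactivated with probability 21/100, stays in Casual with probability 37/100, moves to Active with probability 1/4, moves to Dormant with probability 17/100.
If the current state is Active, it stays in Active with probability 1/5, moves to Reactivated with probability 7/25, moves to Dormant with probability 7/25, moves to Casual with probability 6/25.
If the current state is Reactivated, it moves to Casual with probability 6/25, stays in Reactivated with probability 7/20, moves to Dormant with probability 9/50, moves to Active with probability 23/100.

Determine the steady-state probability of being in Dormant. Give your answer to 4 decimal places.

Let the stationary distribution be π with π = πP and π_1 + π_2 + π_3 + π_4 = 1.
π_1 = 0.25·π_1 + 0.17·π_2 + 0.28·π_3 + 0.18·π_4
π_2 = 0.28·π_1 + 0.37·π_2 + 0.24·π_3 + 0.24·π_4
π_3 = 0.22·π_1 + 0.25·π_2 + 0.2·π_3 + 0.23·π_4
Solving with the normalization constraint gives π = (0.2149, 0.2857, 0.2268, 0.2726).
So the stationary probability of Dormant is 0.2149.

0.2149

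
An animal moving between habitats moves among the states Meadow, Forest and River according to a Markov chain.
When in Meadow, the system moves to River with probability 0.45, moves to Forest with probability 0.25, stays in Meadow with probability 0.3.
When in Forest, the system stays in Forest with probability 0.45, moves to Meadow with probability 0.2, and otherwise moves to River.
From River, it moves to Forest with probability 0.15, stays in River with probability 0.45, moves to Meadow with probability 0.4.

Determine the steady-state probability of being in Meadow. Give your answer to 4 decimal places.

0.3165

Let the stationary distribution be π with π = πP and π_1 + π_2 + π_3 = 1.
π_1 = 0.3·π_1 + 0.2·π_2 + 0.4·π_3
π_2 = 0.25·π_1 + 0.45·π_2 + 0.15·π_3
Solving with the normalization constraint gives π = (0.3165, 0.2595, 0.4241).
So the stationary probability of Meadow is 0.3165.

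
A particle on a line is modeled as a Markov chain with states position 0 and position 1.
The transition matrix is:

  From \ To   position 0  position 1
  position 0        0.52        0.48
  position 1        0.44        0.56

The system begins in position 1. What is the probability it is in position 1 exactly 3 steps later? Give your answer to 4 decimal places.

Propagate the distribution vector 3 steps from position 1.
After 0 steps: (0.0000, 1.0000)
After 1 step: (0.4400, 0.5600)
After 2 steps: (0.4752, 0.5248)
After 3 steps: (0.4780, 0.5220)
P(in position 1 after 3 steps) = 0.5220

0.5220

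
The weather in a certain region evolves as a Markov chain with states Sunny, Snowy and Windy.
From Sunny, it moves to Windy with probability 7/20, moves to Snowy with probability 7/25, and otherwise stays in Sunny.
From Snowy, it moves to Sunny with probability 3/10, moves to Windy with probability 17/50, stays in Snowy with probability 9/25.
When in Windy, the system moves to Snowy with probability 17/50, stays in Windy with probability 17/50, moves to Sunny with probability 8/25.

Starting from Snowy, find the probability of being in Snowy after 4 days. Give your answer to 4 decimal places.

Propagate the distribution vector 4 days from Snowy.
After 0 days: (0.0000, 1.0000, 0.0000)
After 1 day: (0.3000, 0.3600, 0.3400)
After 2 days: (0.3278, 0.3292, 0.3430)
After 3 days: (0.3298, 0.3269, 0.3433)
After 4 days: (0.3300, 0.3267, 0.3433)
P(in Snowy after 4 days) = 0.3267

0.3267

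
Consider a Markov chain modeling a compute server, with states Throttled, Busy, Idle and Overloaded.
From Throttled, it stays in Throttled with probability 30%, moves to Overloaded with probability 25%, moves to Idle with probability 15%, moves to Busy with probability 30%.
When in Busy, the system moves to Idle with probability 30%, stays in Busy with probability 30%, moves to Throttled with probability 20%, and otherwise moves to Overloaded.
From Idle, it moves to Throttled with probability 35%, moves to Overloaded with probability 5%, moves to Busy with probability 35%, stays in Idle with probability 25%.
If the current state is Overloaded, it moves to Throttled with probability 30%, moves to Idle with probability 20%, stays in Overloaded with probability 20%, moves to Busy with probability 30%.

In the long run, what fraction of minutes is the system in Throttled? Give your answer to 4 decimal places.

Let the stationary distribution be π with π = πP and π_1 + π_2 + π_3 + π_4 = 1.
π_1 = 0.3·π_1 + 0.2·π_2 + 0.35·π_3 + 0.3·π_4
π_2 = 0.3·π_1 + 0.3·π_2 + 0.35·π_3 + 0.3·π_4
π_3 = 0.15·π_1 + 0.3·π_2 + 0.25·π_3 + 0.2·π_4
Solving with the normalization constraint gives π = (0.2803, 0.3114, 0.2286, 0.1797).
So the stationary probability of Throttled is 0.2803.

0.2803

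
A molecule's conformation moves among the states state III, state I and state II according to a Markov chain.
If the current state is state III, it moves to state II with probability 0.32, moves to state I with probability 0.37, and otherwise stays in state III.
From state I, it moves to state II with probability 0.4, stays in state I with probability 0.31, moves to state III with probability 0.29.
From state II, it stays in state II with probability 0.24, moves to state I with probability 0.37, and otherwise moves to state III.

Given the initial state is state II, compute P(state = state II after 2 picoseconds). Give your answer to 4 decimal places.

Sum over the intermediate state after 1 picosecond:
P = P(state II→state III)·P(state III→state II) + P(state II→state I)·P(state I→state II) + P(state II→state II)·P(state II→state II)
  = 0.39×0.32 + 0.37×0.4 + 0.24×0.24
  = 0.1248 + 0.1480 + 0.0576 = 0.3304

0.3304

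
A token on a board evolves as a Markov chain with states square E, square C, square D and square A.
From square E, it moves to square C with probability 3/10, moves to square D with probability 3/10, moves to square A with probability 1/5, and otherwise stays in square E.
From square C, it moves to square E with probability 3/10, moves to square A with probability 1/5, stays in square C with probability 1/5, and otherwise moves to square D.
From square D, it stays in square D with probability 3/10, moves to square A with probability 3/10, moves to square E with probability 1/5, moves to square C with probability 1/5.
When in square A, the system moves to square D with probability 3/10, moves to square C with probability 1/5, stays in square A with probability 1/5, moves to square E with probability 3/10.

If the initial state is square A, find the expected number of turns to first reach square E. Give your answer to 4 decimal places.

Let t(s) be the expected number of turns to first reach square E from state s, with t(square E) = 0. Conditioning on the first turn:
t(square C) = 1 + 0.2·t(square C) + 0.3·t(square D) + 0.2·t(square A)
t(square D) = 1 + 0.2·t(square C) + 0.3·t(square D) + 0.3·t(square A)
t(square A) = 1 + 0.2·t(square C) + 0.3·t(square D) + 0.2·t(square A)
Solving: t(square C) = 3.7037, t(square D) = 4.0741, t(square A) = 3.7037.
Expected turns from square A to square E: 3.7037.

3.7037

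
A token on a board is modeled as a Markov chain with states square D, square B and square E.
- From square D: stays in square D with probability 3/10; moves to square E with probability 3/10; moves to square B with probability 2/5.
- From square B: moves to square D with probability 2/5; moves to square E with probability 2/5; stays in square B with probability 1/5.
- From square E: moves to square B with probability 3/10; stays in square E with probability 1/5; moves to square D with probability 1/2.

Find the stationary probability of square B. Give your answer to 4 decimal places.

Let the stationary distribution be π with π = πP and π_1 + π_2 + π_3 = 1.
π_1 = 0.3·π_1 + 0.4·π_2 + 0.5·π_3
π_2 = 0.4·π_1 + 0.2·π_2 + 0.3·π_3
Solving with the normalization constraint gives π = (0.3910, 0.3083, 0.3008).
So the stationary probability of square B is 0.3083.

0.3083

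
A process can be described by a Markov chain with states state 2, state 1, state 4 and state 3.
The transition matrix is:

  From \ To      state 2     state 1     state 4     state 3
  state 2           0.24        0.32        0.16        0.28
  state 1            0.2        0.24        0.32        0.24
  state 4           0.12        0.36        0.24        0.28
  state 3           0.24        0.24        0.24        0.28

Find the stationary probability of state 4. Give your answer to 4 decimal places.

0.2469

Let the stationary distribution be π with π = πP and π_1 + π_2 + π_3 + π_4 = 1.
π_1 = 0.24·π_1 + 0.2·π_2 + 0.12·π_3 + 0.24·π_4
π_2 = 0.32·π_1 + 0.24·π_2 + 0.36·π_3 + 0.24·π_4
π_3 = 0.16·π_1 + 0.32·π_2 + 0.24·π_3 + 0.24·π_4
Solving with the normalization constraint gives π = (0.1989, 0.2855, 0.2469, 0.2686).
So the stationary probability of state 4 is 0.2469.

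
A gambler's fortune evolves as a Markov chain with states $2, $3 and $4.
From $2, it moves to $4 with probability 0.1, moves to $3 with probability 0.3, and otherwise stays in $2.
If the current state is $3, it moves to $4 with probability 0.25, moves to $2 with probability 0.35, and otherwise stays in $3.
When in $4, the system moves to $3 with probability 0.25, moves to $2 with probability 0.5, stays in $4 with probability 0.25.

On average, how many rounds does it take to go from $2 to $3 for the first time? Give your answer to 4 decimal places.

Let t(s) be the expected number of rounds to first reach $3 from state s, with t($3) = 0. Conditioning on the first round:
t($2) = 1 + 0.6·t($2) + 0.1·t($4)
t($4) = 1 + 0.5·t($2) + 0.25·t($4)
Solving: t($2) = 3.4000, t($4) = 3.6000.
Expected rounds from $2 to $3: 3.4000.

3.4000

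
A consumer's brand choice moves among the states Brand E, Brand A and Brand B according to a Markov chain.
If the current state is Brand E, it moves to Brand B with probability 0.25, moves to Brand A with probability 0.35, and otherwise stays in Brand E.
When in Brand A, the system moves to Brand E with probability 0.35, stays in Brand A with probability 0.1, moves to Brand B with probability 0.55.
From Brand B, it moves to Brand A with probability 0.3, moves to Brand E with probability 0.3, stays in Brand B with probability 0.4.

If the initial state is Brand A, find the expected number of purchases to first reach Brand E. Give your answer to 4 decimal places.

3.0667

Let t(s) be the expected number of purchases to first reach Brand E from state s, with t(Brand E) = 0. Conditioning on the first purchase:
t(Brand A) = 1 + 0.1·t(Brand A) + 0.55·t(Brand B)
t(Brand B) = 1 + 0.3·t(Brand A) + 0.4·t(Brand B)
Solving: t(Brand A) = 3.0667, t(Brand B) = 3.2000.
Expected purchases from Brand A to Brand E: 3.0667.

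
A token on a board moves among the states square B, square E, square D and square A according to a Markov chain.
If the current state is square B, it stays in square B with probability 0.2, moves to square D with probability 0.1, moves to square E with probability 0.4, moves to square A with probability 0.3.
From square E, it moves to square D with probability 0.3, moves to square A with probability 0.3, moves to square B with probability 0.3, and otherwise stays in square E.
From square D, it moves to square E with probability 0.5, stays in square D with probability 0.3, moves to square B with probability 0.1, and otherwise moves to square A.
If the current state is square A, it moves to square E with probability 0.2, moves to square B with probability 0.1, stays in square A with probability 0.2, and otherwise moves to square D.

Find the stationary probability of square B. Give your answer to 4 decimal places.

Let the stationary distribution be π with π = πP and π_1 + π_2 + π_3 + π_4 = 1.
π_1 = 0.2·π_1 + 0.3·π_2 + 0.1·π_3 + 0.1·π_4
π_2 = 0.4·π_1 + 0.1·π_2 + 0.5·π_3 + 0.2·π_4
π_3 = 0.1·π_1 + 0.3·π_2 + 0.3·π_3 + 0.5·π_4
Solving with the normalization constraint gives π = (0.1773, 0.2980, 0.3079, 0.2167).
So the stationary probability of square B is 0.1773.

0.1773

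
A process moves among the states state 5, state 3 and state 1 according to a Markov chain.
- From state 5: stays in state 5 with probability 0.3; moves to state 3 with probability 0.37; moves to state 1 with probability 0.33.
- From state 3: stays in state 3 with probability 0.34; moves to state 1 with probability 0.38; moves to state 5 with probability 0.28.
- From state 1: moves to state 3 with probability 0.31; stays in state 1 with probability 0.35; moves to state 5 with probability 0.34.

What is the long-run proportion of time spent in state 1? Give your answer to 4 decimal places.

Let the stationary distribution be π with π = πP and π_1 + π_2 + π_3 = 1.
π_1 = 0.3·π_1 + 0.28·π_2 + 0.34·π_3
π_2 = 0.37·π_1 + 0.34·π_2 + 0.31·π_3
Solving with the normalization constraint gives π = (0.3074, 0.3386, 0.3540).
So the stationary probability of state 1 is 0.3540.

0.3540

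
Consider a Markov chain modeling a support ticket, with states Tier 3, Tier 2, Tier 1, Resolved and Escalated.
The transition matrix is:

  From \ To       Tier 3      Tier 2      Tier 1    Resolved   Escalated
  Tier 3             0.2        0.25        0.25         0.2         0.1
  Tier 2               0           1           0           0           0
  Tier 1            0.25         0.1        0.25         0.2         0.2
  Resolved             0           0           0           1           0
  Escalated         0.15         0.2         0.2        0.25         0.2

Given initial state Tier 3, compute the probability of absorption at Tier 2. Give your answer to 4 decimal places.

Let h(s) be the probability of absorption at Tier 2 starting from transient state s. Then h(Tier 2) = 1 and h(Resolved) = 0. By first-step analysis:
h(Tier 3) = 0.2·h(Tier 3) + 0.25·1 + 0.25·h(Tier 1) + 0.2·0 + 0.1·h(Escalated)
h(Tier 1) = 0.25·h(Tier 3) + 0.1·1 + 0.25·h(Tier 1) + 0.2·0 + 0.2·h(Escalated)
h(Escalated) = 0.15·h(Tier 3) + 0.2·1 + 0.2·h(Tier 1) + 0.25·0 + 0.2·h(Escalated)
Solving: h(Tier 3) = 0.4997, h(Tier 1) = 0.4195, h(Escalated) = 0.4486.
Starting from Tier 3, the probability is 0.4997.

0.4997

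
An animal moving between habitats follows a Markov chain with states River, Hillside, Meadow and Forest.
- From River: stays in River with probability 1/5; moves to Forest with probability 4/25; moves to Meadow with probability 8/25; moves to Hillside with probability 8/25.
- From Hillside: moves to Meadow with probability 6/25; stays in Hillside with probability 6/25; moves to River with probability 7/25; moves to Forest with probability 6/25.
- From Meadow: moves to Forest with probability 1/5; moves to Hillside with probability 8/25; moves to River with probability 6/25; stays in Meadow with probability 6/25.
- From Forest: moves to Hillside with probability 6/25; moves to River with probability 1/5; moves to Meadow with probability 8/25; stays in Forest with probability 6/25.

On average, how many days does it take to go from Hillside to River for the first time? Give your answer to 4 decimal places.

3.9794

Let t(s) be the expected number of days to first reach River from state s, with t(River) = 0. Conditioning on the first day:
t(Hillside) = 1 + 0.24·t(Hillside) + 0.24·t(Meadow) + 0.24·t(Forest)
t(Meadow) = 1 + 0.32·t(Hillside) + 0.24·t(Meadow) + 0.2·t(Forest)
t(Forest) = 1 + 0.24·t(Hillside) + 0.32·t(Meadow) + 0.24·t(Forest)
Solving: t(Hillside) = 3.9794, t(Meadow) = 4.1254, t(Forest) = 4.3095.
Expected days from Hillside to River: 3.9794.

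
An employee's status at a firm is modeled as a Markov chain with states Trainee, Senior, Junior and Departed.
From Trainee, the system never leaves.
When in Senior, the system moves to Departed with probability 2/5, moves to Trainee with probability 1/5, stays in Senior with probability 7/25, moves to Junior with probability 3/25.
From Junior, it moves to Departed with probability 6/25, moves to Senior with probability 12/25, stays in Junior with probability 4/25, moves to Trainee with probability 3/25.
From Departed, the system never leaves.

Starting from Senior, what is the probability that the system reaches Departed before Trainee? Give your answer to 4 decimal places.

Let h(s) be the probability of absorption at Departed starting from transient state s. Then h(Departed) = 1 and h(Trainee) = 0. By first-step analysis:
h(Senior) = 0.2·0 + 0.28·h(Senior) + 0.12·h(Junior) + 0.4·1
h(Junior) = 0.12·0 + 0.48·h(Senior) + 0.16·h(Junior) + 0.24·1
Solving: h(Senior) = 0.6667, h(Junior) = 0.6667.
Starting from Senior, the probability is 0.6667.

0.6667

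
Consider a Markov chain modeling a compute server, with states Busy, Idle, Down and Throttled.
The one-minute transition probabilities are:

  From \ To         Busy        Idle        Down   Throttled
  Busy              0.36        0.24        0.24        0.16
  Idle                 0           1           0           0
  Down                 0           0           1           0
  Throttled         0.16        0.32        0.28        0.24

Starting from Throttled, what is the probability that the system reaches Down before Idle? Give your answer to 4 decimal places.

0.4722

Let h(s) be the probability of absorption at Down starting from transient state s. Then h(Down) = 1 and h(Idle) = 0. By first-step analysis:
h(Busy) = 0.36·h(Busy) + 0.24·0 + 0.24·1 + 0.16·h(Throttled)
h(Throttled) = 0.16·h(Busy) + 0.32·0 + 0.28·1 + 0.24·h(Throttled)
Solving: h(Busy) = 0.4931, h(Throttled) = 0.4722.
Starting from Throttled, the probability is 0.4722.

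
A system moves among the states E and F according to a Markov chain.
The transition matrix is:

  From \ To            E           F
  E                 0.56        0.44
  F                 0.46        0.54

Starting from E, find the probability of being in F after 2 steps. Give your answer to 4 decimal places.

Sum over the intermediate state after 1 step:
P = P(E→E)·P(E→F) + P(E→F)·P(F→F)
  = 0.56×0.44 + 0.44×0.54
  = 0.2464 + 0.2376 = 0.4840

0.4840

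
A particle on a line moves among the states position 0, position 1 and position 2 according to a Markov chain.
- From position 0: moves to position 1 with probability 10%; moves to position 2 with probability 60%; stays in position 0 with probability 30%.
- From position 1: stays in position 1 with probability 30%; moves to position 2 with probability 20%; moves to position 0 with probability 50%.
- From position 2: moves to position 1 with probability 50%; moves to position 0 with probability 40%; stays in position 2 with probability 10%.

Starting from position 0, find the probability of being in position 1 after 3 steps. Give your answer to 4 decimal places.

0.2760

Propagate the distribution vector 3 steps from position 0.
After 0 steps: (1.0000, 0.0000, 0.0000)
After 1 step: (0.3000, 0.1000, 0.6000)
After 2 steps: (0.3800, 0.3600, 0.2600)
After 3 steps: (0.3980, 0.2760, 0.3260)
P(in position 1 after 3 steps) = 0.2760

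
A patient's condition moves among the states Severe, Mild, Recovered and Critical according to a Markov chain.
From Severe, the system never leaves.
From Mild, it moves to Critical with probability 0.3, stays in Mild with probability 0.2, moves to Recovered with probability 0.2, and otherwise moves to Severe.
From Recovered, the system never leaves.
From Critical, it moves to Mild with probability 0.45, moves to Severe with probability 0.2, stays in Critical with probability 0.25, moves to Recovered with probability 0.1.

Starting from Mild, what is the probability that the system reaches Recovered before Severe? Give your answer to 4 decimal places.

Let h(s) be the probability of absorption at Recovered starting from transient state s. Then h(Recovered) = 1 and h(Severe) = 0. By first-step analysis:
h(Mild) = 0.3·0 + 0.2·h(Mild) + 0.2·1 + 0.3·h(Critical)
h(Critical) = 0.2·0 + 0.45·h(Mild) + 0.1·1 + 0.25·h(Critical)
Solving: h(Mild) = 0.3871, h(Critical) = 0.3656.
Starting from Mild, the probability is 0.3871.

0.3871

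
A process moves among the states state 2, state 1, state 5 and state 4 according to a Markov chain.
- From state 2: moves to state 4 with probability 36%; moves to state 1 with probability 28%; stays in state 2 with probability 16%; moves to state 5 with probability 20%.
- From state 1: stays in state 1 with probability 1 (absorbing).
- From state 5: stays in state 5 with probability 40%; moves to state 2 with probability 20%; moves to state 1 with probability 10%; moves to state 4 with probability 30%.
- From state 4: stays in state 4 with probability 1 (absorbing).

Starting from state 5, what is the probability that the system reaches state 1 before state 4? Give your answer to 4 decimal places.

Let h(s) be the probability of absorption at state 1 starting from transient state s. Then h(state 1) = 1 and h(state 4) = 0. By first-step analysis:
h(state 2) = 0.16·h(state 2) + 0.28·1 + 0.2·h(state 5) + 0.36·0
h(state 5) = 0.2·h(state 2) + 0.1·1 + 0.4·h(state 5) + 0.3·0
Solving: h(state 2) = 0.4052, h(state 5) = 0.3017.
Starting from state 5, the probability is 0.3017.

0.3017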